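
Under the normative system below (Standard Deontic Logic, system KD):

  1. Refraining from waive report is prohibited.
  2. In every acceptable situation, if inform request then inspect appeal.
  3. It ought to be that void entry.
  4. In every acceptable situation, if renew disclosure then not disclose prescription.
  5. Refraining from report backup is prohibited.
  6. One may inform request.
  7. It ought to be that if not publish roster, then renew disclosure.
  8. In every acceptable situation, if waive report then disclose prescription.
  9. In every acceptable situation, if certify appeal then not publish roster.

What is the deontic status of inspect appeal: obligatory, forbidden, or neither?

Premise 2 is O(inform_request → inspect_appeal), but O(inform_request) is not derivable from the premises (the permission P(inform_request) asserts only ¬O(¬inform_request), not O(inform_request)), so it does not yield O(inspect_appeal).
No premise or chain of K-axiom applications forces O(inspect_appeal), and none forces O(¬inspect_appeal). So inspect_appeal is neither obligatory nor forbidden under these norms.

Neither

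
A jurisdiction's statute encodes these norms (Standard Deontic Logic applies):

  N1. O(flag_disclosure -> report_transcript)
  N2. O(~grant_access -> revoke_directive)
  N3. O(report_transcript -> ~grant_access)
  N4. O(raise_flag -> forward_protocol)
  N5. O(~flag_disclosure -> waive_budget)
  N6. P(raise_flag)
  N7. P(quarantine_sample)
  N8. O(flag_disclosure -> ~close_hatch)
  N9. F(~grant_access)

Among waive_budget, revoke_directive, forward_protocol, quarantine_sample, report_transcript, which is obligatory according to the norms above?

waive_budget

Premise 9 is F(~grant_access), i.e. O(grant_access).
Premise 3 is O(report_transcript -> ~grant_access); contrapositively O(grant_access -> ~report_transcript). Since O(grant_access) holds, K gives O(~report_transcript).
The contrapositive of premise 1 (O(flag_disclosure -> report_transcript)) is O(~report_transcript -> ~flag_disclosure), and O(~report_transcript) is already established, so O(~flag_disclosure).
Premise 5 is O(~flag_disclosure -> waive_budget); since O(~flag_disclosure), deontic closure gives O(waive_budget).
So O(waive_budget) holds — waive_budget is obligatory. None of the other listed options is made obligatory by any chain of premises.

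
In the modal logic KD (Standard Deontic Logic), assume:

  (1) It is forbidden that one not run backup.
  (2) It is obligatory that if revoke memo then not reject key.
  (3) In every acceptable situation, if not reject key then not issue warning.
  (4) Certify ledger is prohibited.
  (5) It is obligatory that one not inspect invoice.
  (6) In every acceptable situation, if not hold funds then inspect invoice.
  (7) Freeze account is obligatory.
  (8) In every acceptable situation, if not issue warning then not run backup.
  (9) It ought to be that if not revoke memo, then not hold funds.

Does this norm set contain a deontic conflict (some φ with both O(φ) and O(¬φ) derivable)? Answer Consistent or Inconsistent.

Inconsistent

Premise 5 gives O(¬inspect_invoice).
Premise 6, O(¬hold_funds → inspect_invoice), contraposes to O(¬inspect_invoice → hold_funds); with O(¬inspect_invoice) we get O(hold_funds).
Premise 9, O(¬revoke_memo → ¬hold_funds), contraposes to O(hold_funds → revoke_memo); with O(hold_funds) we get O(revoke_memo).
With premise 2, O(revoke_memo → ¬reject_key), the K-axiom yields O(¬reject_key).
With premise 3, O(¬reject_key → ¬issue_warning), the K-axiom yields O(¬issue_warning).
Premise 8 is O(¬issue_warning → ¬run_backup); since O(¬issue_warning), deontic closure gives O(¬run_backup).
Yet premise 1 is F(¬run_backup), i.e. O(run_backup).
We now have both O(¬run_backup) and O(run_backup) — run_backup is simultaneously obligatory and forbidden, violating the D-axiom.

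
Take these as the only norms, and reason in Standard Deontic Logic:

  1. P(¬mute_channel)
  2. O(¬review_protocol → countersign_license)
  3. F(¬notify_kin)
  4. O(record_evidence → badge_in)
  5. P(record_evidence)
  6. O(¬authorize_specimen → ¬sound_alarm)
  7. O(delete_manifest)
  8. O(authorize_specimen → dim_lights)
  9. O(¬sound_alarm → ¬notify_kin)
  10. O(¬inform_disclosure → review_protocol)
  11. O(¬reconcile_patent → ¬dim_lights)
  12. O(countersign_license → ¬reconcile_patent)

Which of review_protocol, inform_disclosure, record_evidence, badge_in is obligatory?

review_protocol

Premise 3, F(¬notify_kin), is equivalent to O(notify_kin).
The contrapositive of premise 9 (O(¬sound_alarm → ¬notify_kin)) is O(notify_kin → sound_alarm), and O(notify_kin) is already established, so O(sound_alarm).
The contrapositive of premise 6 (O(¬authorize_specimen → ¬sound_alarm)) is O(sound_alarm → authorize_specimen), and O(sound_alarm) is already established, so O(authorize_specimen).
From O(authorize_specimen) and premise 8, O(authorize_specimen → dim_lights), we obtain O(dim_lights).
Premise 11 is O(¬reconcile_patent → ¬dim_lights); contrapositively O(dim_lights → reconcile_patent). Since O(dim_lights) holds, K gives O(reconcile_patent).
The contrapositive of premise 12 (O(countersign_license → ¬reconcile_patent)) is O(reconcile_patent → ¬countersign_license), and O(reconcile_patent) is already established, so O(¬countersign_license).
Premise 2, O(¬review_protocol → countersign_license), contraposes to O(¬countersign_license → review_protocol); with O(¬countersign_license) we get O(review_protocol).
So O(review_protocol) holds — review_protocol is obligatory. None of the other listed options is made obligatory by any chain of premises.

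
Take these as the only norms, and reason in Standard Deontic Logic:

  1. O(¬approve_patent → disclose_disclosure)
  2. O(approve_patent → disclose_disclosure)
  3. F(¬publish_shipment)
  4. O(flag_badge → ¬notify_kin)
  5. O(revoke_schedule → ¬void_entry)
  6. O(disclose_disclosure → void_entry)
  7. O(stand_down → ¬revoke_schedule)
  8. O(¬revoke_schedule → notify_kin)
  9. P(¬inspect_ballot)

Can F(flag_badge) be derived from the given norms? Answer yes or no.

Premises 2 and 1 cover both cases: O(approve_patent → disclose_disclosure) and O(¬approve_patent → disclose_disclosure). Since approve_patent ∨ ¬approve_patent is a tautology, O(disclose_disclosure) follows.
Premise 6 is O(disclose_disclosure → void_entry); since O(disclose_disclosure), deontic closure gives O(void_entry).
Premise 5, O(revoke_schedule → ¬void_entry), contraposes to O(void_entry → ¬revoke_schedule); with O(void_entry) we get O(¬revoke_schedule).
From O(¬revoke_schedule) and premise 8, O(¬revoke_schedule → notify_kin), we obtain O(notify_kin).
Premise 4, O(flag_badge → ¬notify_kin), contraposes to O(notify_kin → ¬flag_badge); with O(notify_kin) we get O(¬flag_badge).
Premises 3, 7, 9 do not contribute to this derivation.
So O(¬flag_badge) holds, i.e. F(flag_badge). The claim follows.

Yes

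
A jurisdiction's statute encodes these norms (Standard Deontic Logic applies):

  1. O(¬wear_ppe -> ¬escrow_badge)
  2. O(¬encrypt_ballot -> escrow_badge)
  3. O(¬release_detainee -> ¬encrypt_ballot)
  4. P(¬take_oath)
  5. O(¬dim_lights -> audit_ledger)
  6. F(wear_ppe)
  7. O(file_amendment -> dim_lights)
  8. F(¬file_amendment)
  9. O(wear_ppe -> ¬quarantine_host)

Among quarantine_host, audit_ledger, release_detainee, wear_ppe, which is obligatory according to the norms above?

Premise 6, F(wear_ppe), is equivalent to O(¬wear_ppe).
From O(¬wear_ppe) and premise 1, O(¬wear_ppe -> ¬escrow_badge), we obtain O(¬escrow_badge).
The contrapositive of premise 2 (O(¬encrypt_ballot -> escrow_badge)) is O(¬escrow_badge -> encrypt_ballot), and O(¬escrow_badge) is already established, so O(encrypt_ballot).
Premise 3, O(¬release_detainee -> ¬encrypt_ballot), contraposes to O(encrypt_ballot -> release_detainee); with O(encrypt_ballot) we get O(release_detainee).
So O(release_detainee) holds — release_detainee is obligatory. None of the other listed options is made obligatory by any chain of premises.

release_detainee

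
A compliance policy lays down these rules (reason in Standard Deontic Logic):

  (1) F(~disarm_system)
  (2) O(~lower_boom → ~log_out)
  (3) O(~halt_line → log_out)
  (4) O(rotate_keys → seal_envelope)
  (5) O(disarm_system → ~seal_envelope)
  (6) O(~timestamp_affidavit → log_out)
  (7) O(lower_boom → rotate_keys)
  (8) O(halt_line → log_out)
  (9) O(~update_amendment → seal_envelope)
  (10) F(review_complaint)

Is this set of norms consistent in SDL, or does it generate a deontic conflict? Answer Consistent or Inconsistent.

Inconsistent

Premises 3 and 8 are O(~halt_line → log_out) and O(halt_line → log_out); every ideal world satisfies ~halt_line or halt_line, so in either case log_out holds — hence O(log_out).
The contrapositive of premise 2 (O(~lower_boom → ~log_out)) is O(log_out → lower_boom), and O(log_out) is already established, so O(lower_boom).
Premise 7 is O(lower_boom → rotate_keys); since O(lower_boom), deontic closure gives O(rotate_keys).
Premise 4 is O(rotate_keys → seal_envelope); since O(rotate_keys), deontic closure gives O(seal_envelope).
The contrapositive of premise 5 (O(disarm_system → ~seal_envelope)) is O(seal_envelope → ~disarm_system), and O(seal_envelope) is already established, so O(~disarm_system).
However, F(~disarm_system) at premise 1 amounts to O(disarm_system).
We now have both O(~disarm_system) and O(disarm_system) — disarm_system is simultaneously obligatory and forbidden, violating the D-axiom.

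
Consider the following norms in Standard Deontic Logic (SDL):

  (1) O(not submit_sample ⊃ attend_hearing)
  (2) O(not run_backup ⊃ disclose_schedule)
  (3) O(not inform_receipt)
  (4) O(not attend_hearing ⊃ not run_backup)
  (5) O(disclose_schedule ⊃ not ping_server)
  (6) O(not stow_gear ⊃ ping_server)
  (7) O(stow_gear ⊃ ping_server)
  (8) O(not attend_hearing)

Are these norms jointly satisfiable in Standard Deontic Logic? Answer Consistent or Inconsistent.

Inconsistent

By case analysis on stow_gear: premise 7 gives O(stow_gear ⊃ ping_server) and premise 6 gives O(not stow_gear ⊃ ping_server), so O(ping_server) either way.
Premise 5, O(disclose_schedule ⊃ not ping_server), contraposes to O(ping_server ⊃ not disclose_schedule); with O(ping_server) we get O(not disclose_schedule).
Premise 2, O(not run_backup ⊃ disclose_schedule), contraposes to O(not disclose_schedule ⊃ run_backup); with O(not disclose_schedule) we get O(run_backup).
Premise 4 is O(not attend_hearing ⊃ not run_backup); contrapositively O(run_backup ⊃ attend_hearing). Since O(run_backup) holds, K gives O(attend_hearing).
Yet premise 8 states O(not attend_hearing).
We now have both O(attend_hearing) and O(not attend_hearing) — attend_hearing is simultaneously obligatory and forbidden, violating the D-axiom.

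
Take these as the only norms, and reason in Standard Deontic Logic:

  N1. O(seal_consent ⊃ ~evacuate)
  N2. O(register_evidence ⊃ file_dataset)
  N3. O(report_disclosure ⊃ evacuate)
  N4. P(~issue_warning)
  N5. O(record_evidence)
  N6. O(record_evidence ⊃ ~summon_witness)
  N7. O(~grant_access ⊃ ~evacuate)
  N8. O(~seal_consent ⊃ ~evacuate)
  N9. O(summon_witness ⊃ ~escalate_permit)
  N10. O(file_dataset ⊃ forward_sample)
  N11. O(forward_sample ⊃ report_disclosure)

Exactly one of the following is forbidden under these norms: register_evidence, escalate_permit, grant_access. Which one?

register_evidence

Premises 1 and 8 cover both cases: O(seal_consent ⊃ ~evacuate) and O(~seal_consent ⊃ ~evacuate). Since seal_consent ∨ ~seal_consent is a tautology, O(~evacuate) follows.
Premise 3, O(report_disclosure ⊃ evacuate), contraposes to O(~evacuate ⊃ ~report_disclosure); with O(~evacuate) we get O(~report_disclosure).
Premise 11 is O(forward_sample ⊃ report_disclosure); contrapositively O(~report_disclosure ⊃ ~forward_sample). Since O(~report_disclosure) holds, K gives O(~forward_sample).
Premise 10 is O(file_dataset ⊃ forward_sample); contrapositively O(~forward_sample ⊃ ~file_dataset). Since O(~forward_sample) holds, K gives O(~file_dataset).
Premise 2, O(register_evidence ⊃ file_dataset), contraposes to O(~file_dataset ⊃ ~register_evidence); with O(~file_dataset) we get O(~register_evidence).
So O(~register_evidence) holds, i.e. register_evidence is forbidden. None of the other listed options is forbidden under the premises.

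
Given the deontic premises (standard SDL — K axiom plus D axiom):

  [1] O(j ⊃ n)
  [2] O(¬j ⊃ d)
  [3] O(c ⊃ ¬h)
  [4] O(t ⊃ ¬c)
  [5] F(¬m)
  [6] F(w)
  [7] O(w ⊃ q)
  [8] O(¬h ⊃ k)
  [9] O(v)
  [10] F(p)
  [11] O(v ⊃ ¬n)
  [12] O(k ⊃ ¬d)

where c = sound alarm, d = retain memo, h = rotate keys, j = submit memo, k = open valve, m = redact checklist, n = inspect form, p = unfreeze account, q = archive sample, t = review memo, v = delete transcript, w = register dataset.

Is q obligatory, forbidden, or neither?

Neither

Premise 7 is O(w ⊃ q), but O(w) is not derivable from the premises, so it does not yield O(q).
No premise or chain of K-axiom applications forces O(q), and none forces O(¬q). So q is neither obligatory nor forbidden under these norms.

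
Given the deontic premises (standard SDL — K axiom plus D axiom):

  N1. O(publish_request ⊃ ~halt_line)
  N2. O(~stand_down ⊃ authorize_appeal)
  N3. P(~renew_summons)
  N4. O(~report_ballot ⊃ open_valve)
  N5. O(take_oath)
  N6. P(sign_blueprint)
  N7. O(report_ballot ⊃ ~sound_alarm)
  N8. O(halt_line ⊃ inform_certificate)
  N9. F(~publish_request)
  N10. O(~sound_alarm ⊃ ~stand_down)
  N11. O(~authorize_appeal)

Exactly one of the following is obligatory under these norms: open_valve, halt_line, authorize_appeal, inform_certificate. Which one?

From premise 11 we have O(~authorize_appeal).
Premise 2 is O(~stand_down ⊃ authorize_appeal); contrapositively O(~authorize_appeal ⊃ stand_down). Since O(~authorize_appeal) holds, K gives O(stand_down).
Premise 10 is O(~sound_alarm ⊃ ~stand_down); contrapositively O(stand_down ⊃ sound_alarm). Since O(stand_down) holds, K gives O(sound_alarm).
Premise 7 is O(report_ballot ⊃ ~sound_alarm); contrapositively O(sound_alarm ⊃ ~report_ballot). Since O(sound_alarm) holds, K gives O(~report_ballot).
Applying K to premise 4 (O(~report_ballot ⊃ open_valve)) and O(~report_ballot) yields O(open_valve).
So O(open_valve) holds — open_valve is obligatory. None of the other listed options is made obligatory by any chain of premises.

open_valve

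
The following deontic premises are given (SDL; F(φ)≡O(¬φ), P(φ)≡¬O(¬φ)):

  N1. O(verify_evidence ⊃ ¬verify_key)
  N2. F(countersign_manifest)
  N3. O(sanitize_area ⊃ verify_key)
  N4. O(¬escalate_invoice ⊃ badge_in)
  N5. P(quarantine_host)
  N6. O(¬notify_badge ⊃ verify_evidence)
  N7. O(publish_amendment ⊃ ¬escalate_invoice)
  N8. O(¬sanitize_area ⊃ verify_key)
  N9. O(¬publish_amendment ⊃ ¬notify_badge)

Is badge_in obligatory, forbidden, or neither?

Obligatory

Premises 8 and 3 cover both cases: O(¬sanitize_area ⊃ verify_key) and O(sanitize_area ⊃ verify_key). Since ¬sanitize_area ∨ sanitize_area is a tautology, O(verify_key) follows.
Premise 1, O(verify_evidence ⊃ ¬verify_key), contraposes to O(verify_key ⊃ ¬verify_evidence); with O(verify_key) we get O(¬verify_evidence).
Premise 6 is O(¬notify_badge ⊃ verify_evidence); contrapositively O(¬verify_evidence ⊃ notify_badge). Since O(¬verify_evidence) holds, K gives O(notify_badge).
Premise 9, O(¬publish_amendment ⊃ ¬notify_badge), contraposes to O(notify_badge ⊃ publish_amendment); with O(notify_badge) we get O(publish_amendment).
With premise 7, O(publish_amendment ⊃ ¬escalate_invoice), the K-axiom yields O(¬escalate_invoice).
From O(¬escalate_invoice) and premise 4, O(¬escalate_invoice ⊃ badge_in), we obtain O(badge_in).
Premises 2, 5 do not contribute to this derivation.
Hence badge_in is obligatory.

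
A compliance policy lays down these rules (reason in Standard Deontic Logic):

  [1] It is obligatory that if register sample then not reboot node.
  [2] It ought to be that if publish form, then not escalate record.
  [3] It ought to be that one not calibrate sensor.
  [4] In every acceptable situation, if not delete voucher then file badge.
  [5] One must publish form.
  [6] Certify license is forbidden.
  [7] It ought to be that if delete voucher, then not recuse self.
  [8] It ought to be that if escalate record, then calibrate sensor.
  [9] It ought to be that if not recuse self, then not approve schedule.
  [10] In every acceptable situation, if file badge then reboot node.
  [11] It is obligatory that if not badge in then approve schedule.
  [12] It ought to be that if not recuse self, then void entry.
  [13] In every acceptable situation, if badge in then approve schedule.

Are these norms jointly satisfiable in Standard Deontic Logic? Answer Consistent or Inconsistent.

Premise 8 is O(escalate_record → calibrate_sensor), but O(escalate_record) is not derivable from the premises, so it does not yield O(calibrate_sensor).
So O(calibrate_sensor) is not derivable, and the apparent clash with O(¬calibrate_sensor) does not arise.
A world satisfying every obligation exists (e.g. approve_schedule=true, badge_in=false, calibrate_sensor=false, certify_license=false, delete_voucher=false, escalate_record=false, file_badge=true, publish_form=true, reboot_node=true, recuse_self=true, register_sample=false, void_entry=false); no atom is both obligatory and forbidden, so the set is consistent.

Consistent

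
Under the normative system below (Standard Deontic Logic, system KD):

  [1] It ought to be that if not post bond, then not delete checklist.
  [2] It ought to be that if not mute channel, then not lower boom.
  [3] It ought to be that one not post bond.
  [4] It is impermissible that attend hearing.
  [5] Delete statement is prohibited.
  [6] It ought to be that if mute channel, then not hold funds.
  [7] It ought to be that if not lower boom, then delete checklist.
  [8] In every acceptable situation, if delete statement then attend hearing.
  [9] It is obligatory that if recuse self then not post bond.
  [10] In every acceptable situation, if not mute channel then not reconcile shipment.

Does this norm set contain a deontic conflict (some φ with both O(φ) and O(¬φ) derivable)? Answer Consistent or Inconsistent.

Premise 8 is O(delete_statement → attend_hearing), but O(delete_statement) is not derivable from the premises, so it does not yield O(attend_hearing).
So O(attend_hearing) is not derivable, and the apparent clash with O(¬attend_hearing) does not arise.
A world satisfying every obligation exists (e.g. attend_hearing=false, delete_checklist=false, delete_statement=false, hold_funds=false, lower_boom=true, mute_channel=true, post_bond=false, reconcile_shipment=false, recuse_self=false); no atom is both obligatory and forbidden, so the set is consistent.

Consistent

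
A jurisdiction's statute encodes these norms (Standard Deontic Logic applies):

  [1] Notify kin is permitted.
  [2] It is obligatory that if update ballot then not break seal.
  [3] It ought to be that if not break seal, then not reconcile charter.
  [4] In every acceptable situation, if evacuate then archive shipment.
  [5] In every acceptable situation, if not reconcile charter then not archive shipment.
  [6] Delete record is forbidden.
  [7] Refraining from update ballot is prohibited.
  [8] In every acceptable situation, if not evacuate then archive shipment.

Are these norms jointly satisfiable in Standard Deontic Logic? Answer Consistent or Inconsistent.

Inconsistent

Premises 8 and 4 cover both cases: O(¬evacuate → archive_shipment) and O(evacuate → archive_shipment). Since ¬evacuate ∨ evacuate is a tautology, O(archive_shipment) follows.
The contrapositive of premise 5 (O(¬reconcile_charter → ¬archive_shipment)) is O(archive_shipment → reconcile_charter), and O(archive_shipment) is already established, so O(reconcile_charter).
Premise 3, O(¬break_seal → ¬reconcile_charter), contraposes to O(reconcile_charter → break_seal); with O(reconcile_charter) we get O(break_seal).
Premise 2, O(update_ballot → ¬break_seal), contraposes to O(break_seal → ¬update_ballot); with O(break_seal) we get O(¬update_ballot).
But premise 7, F(¬update_ballot), means O(update_ballot).
We now have both O(¬update_ballot) and O(update_ballot) — update_ballot is simultaneously obligatory and forbidden, violating the D-axiom.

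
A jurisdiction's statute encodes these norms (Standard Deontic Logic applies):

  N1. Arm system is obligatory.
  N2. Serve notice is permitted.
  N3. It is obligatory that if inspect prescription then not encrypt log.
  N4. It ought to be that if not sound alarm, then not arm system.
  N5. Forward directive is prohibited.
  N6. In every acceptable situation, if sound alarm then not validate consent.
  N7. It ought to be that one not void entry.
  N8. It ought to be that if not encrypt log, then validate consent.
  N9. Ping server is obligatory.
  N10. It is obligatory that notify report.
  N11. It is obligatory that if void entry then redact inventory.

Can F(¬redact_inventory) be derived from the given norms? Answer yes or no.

No

Premise 11 is O(void_entry → redact_inventory), but O(void_entry) is not derivable from the premises, so it does not yield O(redact_inventory).
No other premise forces O(redact_inventory). An ideal world satisfying every premise can still have ¬redact_inventory true, so F(¬redact_inventory) is not derivable.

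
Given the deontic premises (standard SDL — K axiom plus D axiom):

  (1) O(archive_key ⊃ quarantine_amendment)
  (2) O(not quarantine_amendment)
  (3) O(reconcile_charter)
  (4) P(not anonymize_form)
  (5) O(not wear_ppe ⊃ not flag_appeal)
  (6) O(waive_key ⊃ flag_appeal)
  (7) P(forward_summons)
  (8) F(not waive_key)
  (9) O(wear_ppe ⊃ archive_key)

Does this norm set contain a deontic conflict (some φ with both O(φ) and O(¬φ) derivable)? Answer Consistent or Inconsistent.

Premise 8 is F(not waive_key), i.e. O(waive_key).
With premise 6, O(waive_key ⊃ flag_appeal), the K-axiom yields O(flag_appeal).
Premise 5, O(not wear_ppe ⊃ not flag_appeal), contraposes to O(flag_appeal ⊃ wear_ppe); with O(flag_appeal) we get O(wear_ppe).
From O(wear_ppe) and premise 9, O(wear_ppe ⊃ archive_key), we obtain O(archive_key).
Applying K to premise 1 (O(archive_key ⊃ quarantine_amendment)) and O(archive_key) yields O(quarantine_amendment).
But premise 2 directly asserts O(not quarantine_amendment).
We now have both O(quarantine_amendment) and O(not quarantine_amendment) — quarantine_amendment is simultaneously obligatory and forbidden, violating the D-axiom.

Inconsistent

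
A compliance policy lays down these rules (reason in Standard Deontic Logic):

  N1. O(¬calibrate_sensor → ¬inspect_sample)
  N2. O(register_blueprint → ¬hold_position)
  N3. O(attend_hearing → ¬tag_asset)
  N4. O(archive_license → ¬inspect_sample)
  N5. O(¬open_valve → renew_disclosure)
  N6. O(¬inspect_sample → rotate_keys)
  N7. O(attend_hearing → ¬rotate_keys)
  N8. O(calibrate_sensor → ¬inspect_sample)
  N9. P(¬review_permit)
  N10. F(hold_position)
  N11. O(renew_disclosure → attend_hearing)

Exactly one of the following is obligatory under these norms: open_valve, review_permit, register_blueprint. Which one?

Premises 8 and 1 cover both cases: O(calibrate_sensor → ¬inspect_sample) and O(¬calibrate_sensor → ¬inspect_sample). Since calibrate_sensor ∨ ¬calibrate_sensor is a tautology, O(¬inspect_sample) follows.
Applying K to premise 6 (O(¬inspect_sample → rotate_keys)) and O(¬inspect_sample) yields O(rotate_keys).
Premise 7 is O(attend_hearing → ¬rotate_keys); contrapositively O(rotate_keys → ¬attend_hearing). Since O(rotate_keys) holds, K gives O(¬attend_hearing).
Premise 11 is O(renew_disclosure → attend_hearing); contrapositively O(¬attend_hearing → ¬renew_disclosure). Since O(¬attend_hearing) holds, K gives O(¬renew_disclosure).
Premise 5 is O(¬open_valve → renew_disclosure); contrapositively O(¬renew_disclosure → open_valve). Since O(¬renew_disclosure) holds, K gives O(open_valve).
So O(open_valve) holds — open_valve is obligatory. None of the other listed options is made obligatory by any chain of premises.

open_valve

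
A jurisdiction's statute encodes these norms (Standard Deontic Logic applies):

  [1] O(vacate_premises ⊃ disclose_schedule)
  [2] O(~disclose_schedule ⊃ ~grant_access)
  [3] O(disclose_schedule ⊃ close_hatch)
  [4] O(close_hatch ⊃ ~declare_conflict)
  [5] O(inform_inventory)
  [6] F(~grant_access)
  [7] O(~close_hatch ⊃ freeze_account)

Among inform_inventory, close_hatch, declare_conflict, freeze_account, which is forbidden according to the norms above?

declare_conflict

Premise 6, F(~grant_access), is equivalent to O(grant_access).
Premise 2 is O(~disclose_schedule ⊃ ~grant_access); contrapositively O(grant_access ⊃ disclose_schedule). Since O(grant_access) holds, K gives O(disclose_schedule).
Applying K to premise 3 (O(disclose_schedule ⊃ close_hatch)) and O(disclose_schedule) yields O(close_hatch).
Premise 4 is O(close_hatch ⊃ ~declare_conflict); since O(close_hatch), deontic closure gives O(~declare_conflict).
So O(~declare_conflict) holds, i.e. declare_conflict is forbidden. None of the other listed options is forbidden under the premises.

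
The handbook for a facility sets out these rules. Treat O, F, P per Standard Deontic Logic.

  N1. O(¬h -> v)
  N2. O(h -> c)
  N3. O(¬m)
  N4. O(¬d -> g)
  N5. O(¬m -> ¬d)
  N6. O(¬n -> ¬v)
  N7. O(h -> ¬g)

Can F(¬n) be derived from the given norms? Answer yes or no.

Premise 3 states O(¬m) outright.
From O(¬m) and premise 5, O(¬m -> ¬d), we obtain O(¬d).
Applying K to premise 4 (O(¬d -> g)) and O(¬d) yields O(g).
Premise 7 is O(h -> ¬g); contrapositively O(g -> ¬h). Since O(g) holds, K gives O(¬h).
From O(¬h) and premise 1, O(¬h -> v), we obtain O(v).
Premise 6, O(¬n -> ¬v), contraposes to O(v -> n); with O(v) we get O(n).
Premise 2 does not contribute to this derivation.
So O(n) holds, i.e. F(¬n). The claim follows.

Yes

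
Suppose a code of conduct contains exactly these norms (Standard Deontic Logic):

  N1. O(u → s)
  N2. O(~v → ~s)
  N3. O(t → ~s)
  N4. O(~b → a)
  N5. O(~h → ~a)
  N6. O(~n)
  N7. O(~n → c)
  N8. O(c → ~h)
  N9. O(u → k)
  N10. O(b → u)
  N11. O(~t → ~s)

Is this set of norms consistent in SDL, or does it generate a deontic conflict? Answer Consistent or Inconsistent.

Inconsistent

Premises 11 and 3 are O(~t → ~s) and O(t → ~s); every ideal world satisfies ~t or t, so in either case ~s holds — hence O(~s).
The contrapositive of premise 1 (O(u → s)) is O(~s → ~u), and O(~s) is already established, so O(~u).
Premise 10 is O(b → u); contrapositively O(~u → ~b). Since O(~u) holds, K gives O(~b).
With premise 4, O(~b → a), the K-axiom yields O(a).
Premise 5 is O(~h → ~a); contrapositively O(a → h). Since O(a) holds, K gives O(h).
Premise 8, O(c → ~h), contraposes to O(h → ~c); with O(h) we get O(~c).
Premise 7 is O(~n → c); contrapositively O(~c → n). Since O(~c) holds, K gives O(n).
Yet premise 6 states O(~n).
We now have both O(n) and O(~n) — n is simultaneously obligatory and forbidden, violating the D-axiom.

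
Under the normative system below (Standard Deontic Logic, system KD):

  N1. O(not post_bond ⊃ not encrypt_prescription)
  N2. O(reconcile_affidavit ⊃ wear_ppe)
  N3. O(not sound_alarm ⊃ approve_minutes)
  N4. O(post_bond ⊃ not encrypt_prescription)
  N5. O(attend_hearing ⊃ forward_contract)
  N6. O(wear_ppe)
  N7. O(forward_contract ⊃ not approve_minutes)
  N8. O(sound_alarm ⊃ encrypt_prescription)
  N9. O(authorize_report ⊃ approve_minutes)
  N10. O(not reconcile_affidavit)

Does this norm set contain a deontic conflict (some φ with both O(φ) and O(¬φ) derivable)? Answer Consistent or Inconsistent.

Consistent

Premise 2 is O(reconcile_affidavit ⊃ wear_ppe); even if O(wear_ppe) held, inferring O(reconcile_affidavit) would be affirming the consequent — invalid.
So O(reconcile_affidavit) is not derivable, and the apparent clash with O(not reconcile_affidavit) does not arise.
A world satisfying every obligation exists (e.g. approve_minutes=true, attend_hearing=false, authorize_report=false, encrypt_prescription=false, forward_contract=false, post_bond=false, reconcile_affidavit=false, sound_alarm=false, wear_ppe=true); no atom is both obligatory and forbidden, so the set is consistent.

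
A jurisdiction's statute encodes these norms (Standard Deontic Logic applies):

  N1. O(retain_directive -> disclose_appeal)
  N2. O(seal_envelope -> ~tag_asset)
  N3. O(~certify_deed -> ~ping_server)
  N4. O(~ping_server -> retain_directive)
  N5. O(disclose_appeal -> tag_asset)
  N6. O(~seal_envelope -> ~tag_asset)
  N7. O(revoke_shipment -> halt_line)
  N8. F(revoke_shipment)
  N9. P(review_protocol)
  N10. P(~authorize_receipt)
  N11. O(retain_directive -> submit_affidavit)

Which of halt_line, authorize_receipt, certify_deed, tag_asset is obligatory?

certify_deed

Premises 2 and 6 are O(seal_envelope -> ~tag_asset) and O(~seal_envelope -> ~tag_asset); every ideal world satisfies seal_envelope or ~seal_envelope, so in either case ~tag_asset holds — hence O(~tag_asset).
The contrapositive of premise 5 (O(disclose_appeal -> tag_asset)) is O(~tag_asset -> ~disclose_appeal), and O(~tag_asset) is already established, so O(~disclose_appeal).
Premise 1, O(retain_directive -> disclose_appeal), contraposes to O(~disclose_appeal -> ~retain_directive); with O(~disclose_appeal) we get O(~retain_directive).
Premise 4, O(~ping_server -> retain_directive), contraposes to O(~retain_directive -> ping_server); with O(~retain_directive) we get O(ping_server).
Premise 3, O(~certify_deed -> ~ping_server), contraposes to O(ping_server -> certify_deed); with O(ping_server) we get O(certify_deed).
So O(certify_deed) holds — certify_deed is obligatory. None of the other listed options is made obligatory by any chain of premises.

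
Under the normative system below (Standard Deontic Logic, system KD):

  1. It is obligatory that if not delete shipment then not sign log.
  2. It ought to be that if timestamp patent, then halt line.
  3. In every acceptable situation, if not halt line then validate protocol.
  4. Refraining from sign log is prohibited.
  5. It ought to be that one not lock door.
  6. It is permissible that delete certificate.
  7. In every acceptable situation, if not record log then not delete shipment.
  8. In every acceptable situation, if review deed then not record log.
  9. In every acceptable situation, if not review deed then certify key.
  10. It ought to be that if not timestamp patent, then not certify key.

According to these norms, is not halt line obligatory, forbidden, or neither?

Forbidden

Premise 4 is F(¬sign_log), i.e. O(sign_log).
Premise 1 is O(¬delete_shipment → ¬sign_log); contrapositively O(sign_log → delete_shipment). Since O(sign_log) holds, K gives O(delete_shipment).
The contrapositive of premise 7 (O(¬record_log → ¬delete_shipment)) is O(delete_shipment → record_log), and O(delete_shipment) is already established, so O(record_log).
The contrapositive of premise 8 (O(review_deed → ¬record_log)) is O(record_log → ¬review_deed), and O(record_log) is already established, so O(¬review_deed).
Applying K to premise 9 (O(¬review_deed → certify_key)) and O(¬review_deed) yields O(certify_key).
Premise 10 is O(¬timestamp_patent → ¬certify_key); contrapositively O(certify_key → timestamp_patent). Since O(certify_key) holds, K gives O(timestamp_patent).
From O(timestamp_patent) and premise 2, O(timestamp_patent → halt_line), we obtain O(halt_line).
Premises 3, 5, 6 do not contribute to this derivation.
Thus O(halt_line), which is F(¬halt_line): ¬halt_line is forbidden.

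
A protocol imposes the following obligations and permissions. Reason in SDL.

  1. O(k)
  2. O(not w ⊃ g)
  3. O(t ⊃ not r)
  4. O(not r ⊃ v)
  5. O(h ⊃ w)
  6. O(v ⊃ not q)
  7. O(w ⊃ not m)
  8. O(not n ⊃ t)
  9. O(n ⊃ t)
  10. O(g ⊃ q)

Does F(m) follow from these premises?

Premises 8 and 9 cover both cases: O(not n ⊃ t) and O(n ⊃ t). Since not n ∨ n is a tautology, O(t) follows.
With premise 3, O(t ⊃ not r), the K-axiom yields O(not r).
With premise 4, O(not r ⊃ v), the K-axiom yields O(v).
Premise 6 is O(v ⊃ not q); since O(v), deontic closure gives O(not q).
Premise 10 is O(g ⊃ q); contrapositively O(not q ⊃ not g). Since O(not q) holds, K gives O(not g).
The contrapositive of premise 2 (O(not w ⊃ g)) is O(not g ⊃ w), and O(not g) is already established, so O(w).
With premise 7, O(w ⊃ not m), the K-axiom yields O(not m).
Premises 1, 5 do not contribute to this derivation.
So O(not m) holds, i.e. F(m). The claim follows.

Yes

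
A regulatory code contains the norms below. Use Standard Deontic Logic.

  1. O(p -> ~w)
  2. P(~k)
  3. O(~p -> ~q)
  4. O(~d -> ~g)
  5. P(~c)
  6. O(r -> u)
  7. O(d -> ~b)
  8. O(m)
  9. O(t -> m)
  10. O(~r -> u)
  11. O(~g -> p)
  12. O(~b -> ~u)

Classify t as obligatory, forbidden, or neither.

Premise 9 is O(t -> m); even if O(m) held, inferring O(t) would be affirming the consequent — invalid.
No premise or chain of K-axiom applications forces O(t), and none forces O(~t). So t is neither obligatory nor forbidden under these norms.

Neither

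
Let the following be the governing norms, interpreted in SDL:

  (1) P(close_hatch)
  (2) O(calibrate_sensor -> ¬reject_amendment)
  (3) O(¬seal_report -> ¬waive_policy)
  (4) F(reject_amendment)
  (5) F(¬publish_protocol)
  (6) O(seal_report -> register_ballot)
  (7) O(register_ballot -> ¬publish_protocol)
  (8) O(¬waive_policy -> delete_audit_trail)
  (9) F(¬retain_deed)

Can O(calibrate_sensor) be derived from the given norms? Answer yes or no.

Premise 2 is O(calibrate_sensor -> ¬reject_amendment); even if O(¬reject_amendment) held, inferring O(calibrate_sensor) would be affirming the consequent — invalid.
No other premise forces O(calibrate_sensor). An ideal world satisfying every premise can still have calibrate_sensor false, so O(calibrate_sensor) is not derivable.

No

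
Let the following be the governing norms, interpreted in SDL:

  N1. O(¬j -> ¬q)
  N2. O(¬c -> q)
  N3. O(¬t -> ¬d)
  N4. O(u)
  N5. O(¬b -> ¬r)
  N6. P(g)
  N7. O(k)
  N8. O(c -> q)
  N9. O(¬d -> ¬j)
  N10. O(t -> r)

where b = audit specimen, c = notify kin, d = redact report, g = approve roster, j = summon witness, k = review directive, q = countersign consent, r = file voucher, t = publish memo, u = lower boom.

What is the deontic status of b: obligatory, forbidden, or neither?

Obligatory

Premises 2 and 8 cover both cases: O(¬c -> q) and O(c -> q). Since ¬c ∨ c is a tautology, O(q) follows.
Premise 1, O(¬j -> ¬q), contraposes to O(q -> j); with O(q) we get O(j).
Premise 9 is O(¬d -> ¬j); contrapositively O(j -> d). Since O(j) holds, K gives O(d).
Premise 3, O(¬t -> ¬d), contraposes to O(d -> t); with O(d) we get O(t).
With premise 10, O(t -> r), the K-axiom yields O(r).
Premise 5, O(¬b -> ¬r), contraposes to O(r -> b); with O(r) we get O(b).
Premises 4, 6, 7 do not contribute to this derivation.
Hence b is obligatory.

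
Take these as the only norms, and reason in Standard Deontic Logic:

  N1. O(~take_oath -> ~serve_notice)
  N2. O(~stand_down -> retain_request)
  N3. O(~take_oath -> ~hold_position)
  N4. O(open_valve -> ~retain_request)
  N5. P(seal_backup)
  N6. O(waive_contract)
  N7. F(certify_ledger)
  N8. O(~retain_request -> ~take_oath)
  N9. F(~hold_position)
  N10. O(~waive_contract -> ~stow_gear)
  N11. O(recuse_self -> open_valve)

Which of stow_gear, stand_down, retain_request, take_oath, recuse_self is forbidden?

recuse_self

F(~hold_position) at premise 9 means O(hold_position).
The contrapositive of premise 3 (O(~take_oath -> ~hold_position)) is O(hold_position -> take_oath), and O(hold_position) is already established, so O(take_oath).
The contrapositive of premise 8 (O(~retain_request -> ~take_oath)) is O(take_oath -> retain_request), and O(take_oath) is already established, so O(retain_request).
Premise 4, O(open_valve -> ~retain_request), contraposes to O(retain_request -> ~open_valve); with O(retain_request) we get O(~open_valve).
Premise 11, O(recuse_self -> open_valve), contraposes to O(~open_valve -> ~recuse_self); with O(~open_valve) we get O(~recuse_self).
So O(~recuse_self) holds, i.e. recuse_self is forbidden. None of the other listed options is forbidden under the premises.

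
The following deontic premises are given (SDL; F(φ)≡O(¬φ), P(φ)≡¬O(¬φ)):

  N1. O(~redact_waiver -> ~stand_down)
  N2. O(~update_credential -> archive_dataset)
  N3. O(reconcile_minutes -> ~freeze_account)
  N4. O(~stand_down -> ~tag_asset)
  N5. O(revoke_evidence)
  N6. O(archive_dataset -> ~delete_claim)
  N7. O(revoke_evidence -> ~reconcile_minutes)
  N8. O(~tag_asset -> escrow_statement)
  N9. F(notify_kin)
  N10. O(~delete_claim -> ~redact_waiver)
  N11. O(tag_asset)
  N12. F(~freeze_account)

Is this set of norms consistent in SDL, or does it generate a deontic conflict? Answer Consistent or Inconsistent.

Premise 3 is O(reconcile_minutes -> ~freeze_account), but O(reconcile_minutes) is not derivable from the premises, so it does not yield O(~freeze_account).
So O(~freeze_account) is not derivable, and the apparent clash with O(freeze_account) does not arise.
A world satisfying every obligation exists (e.g. archive_dataset=false, delete_claim=true, escrow_statement=false, freeze_account=true, notify_kin=false, reconcile_minutes=false, redact_waiver=true, revoke_evidence=true, stand_down=true, tag_asset=true, update_credential=true); no atom is both obligatory and forbidden, so the set is consistent.

Consistent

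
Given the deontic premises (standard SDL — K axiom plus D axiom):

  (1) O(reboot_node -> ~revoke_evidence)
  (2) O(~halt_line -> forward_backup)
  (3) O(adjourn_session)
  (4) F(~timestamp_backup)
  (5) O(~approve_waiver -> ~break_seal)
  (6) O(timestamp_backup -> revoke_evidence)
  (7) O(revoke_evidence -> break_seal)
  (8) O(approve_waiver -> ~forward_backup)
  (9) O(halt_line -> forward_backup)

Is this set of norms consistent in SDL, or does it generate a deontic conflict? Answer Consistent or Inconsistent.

Inconsistent

Premises 9 and 2 are O(halt_line -> forward_backup) and O(~halt_line -> forward_backup); every ideal world satisfies halt_line or ~halt_line, so in either case forward_backup holds — hence O(forward_backup).
Premise 8, O(approve_waiver -> ~forward_backup), contraposes to O(forward_backup -> ~approve_waiver); with O(forward_backup) we get O(~approve_waiver).
With premise 5, O(~approve_waiver -> ~break_seal), the K-axiom yields O(~break_seal).
Premise 7, O(revoke_evidence -> break_seal), contraposes to O(~break_seal -> ~revoke_evidence); with O(~break_seal) we get O(~revoke_evidence).
Premise 6, O(timestamp_backup -> revoke_evidence), contraposes to O(~revoke_evidence -> ~timestamp_backup); with O(~revoke_evidence) we get O(~timestamp_backup).
However, F(~timestamp_backup) at premise 4 amounts to O(timestamp_backup).
We now have both O(~timestamp_backup) and O(timestamp_backup) — timestamp_backup is simultaneously obligatory and forbidden, violating the D-axiom.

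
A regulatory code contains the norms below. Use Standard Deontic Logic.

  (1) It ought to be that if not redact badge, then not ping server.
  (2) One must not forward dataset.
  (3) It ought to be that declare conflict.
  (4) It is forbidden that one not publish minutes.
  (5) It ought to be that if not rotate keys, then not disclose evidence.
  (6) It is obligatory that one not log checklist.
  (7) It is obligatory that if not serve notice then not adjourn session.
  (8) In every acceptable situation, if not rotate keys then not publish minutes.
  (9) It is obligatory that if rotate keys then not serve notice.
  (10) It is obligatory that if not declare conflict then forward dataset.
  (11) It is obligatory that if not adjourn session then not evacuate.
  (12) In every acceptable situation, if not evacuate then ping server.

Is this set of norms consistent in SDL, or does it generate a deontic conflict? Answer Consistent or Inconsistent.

Premise 10 is O(¬declare_conflict → forward_dataset), but O(¬declare_conflict) is not derivable from the premises, so it does not yield O(forward_dataset).
So O(forward_dataset) is not derivable, and the apparent clash with O(¬forward_dataset) does not arise.
A world satisfying every obligation exists (e.g. adjourn_session=false, declare_conflict=true, disclose_evidence=false, evacuate=false, forward_dataset=false, log_checklist=false, ping_server=true, publish_minutes=true, redact_badge=true, rotate_keys=true, serve_notice=false); no atom is both obligatory and forbidden, so the set is consistent.

Consistent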